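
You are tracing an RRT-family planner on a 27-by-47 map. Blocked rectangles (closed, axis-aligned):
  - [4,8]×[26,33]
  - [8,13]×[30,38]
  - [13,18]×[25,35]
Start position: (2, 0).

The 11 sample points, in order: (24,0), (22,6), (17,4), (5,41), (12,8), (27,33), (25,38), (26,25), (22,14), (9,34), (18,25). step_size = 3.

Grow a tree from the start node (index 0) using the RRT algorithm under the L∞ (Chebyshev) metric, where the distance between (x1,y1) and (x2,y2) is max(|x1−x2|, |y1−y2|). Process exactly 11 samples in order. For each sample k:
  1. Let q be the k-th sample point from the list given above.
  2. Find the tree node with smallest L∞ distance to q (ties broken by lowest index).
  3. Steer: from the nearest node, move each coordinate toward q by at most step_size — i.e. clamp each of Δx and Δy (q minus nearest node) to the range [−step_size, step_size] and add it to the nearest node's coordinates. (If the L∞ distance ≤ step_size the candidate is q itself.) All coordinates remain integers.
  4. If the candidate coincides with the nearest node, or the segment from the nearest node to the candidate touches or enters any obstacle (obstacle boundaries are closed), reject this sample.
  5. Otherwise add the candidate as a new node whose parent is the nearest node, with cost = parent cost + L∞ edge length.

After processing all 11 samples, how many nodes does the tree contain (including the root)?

Node count: 12

1. q=(24,0) nearest=0 d=22 new=(5,0) → add node 1 parent=0 cost=3
2. q=(22,6) nearest=1 d=17 new=(8,3) → add node 2 parent=1 cost=6
3. q=(17,4) nearest=2 d=9 new=(11,4) → add node 3 parent=2 cost=9
4. q=(5,41) nearest=3 d=37 new=(8,7) → add node 4 parent=3 cost=12
5. q=(12,8) nearest=3 d=4 new=(12,7) → add node 5 parent=3 cost=12
6. q=(27,33) nearest=4 d=26 new=(11,10) → add node 6 parent=4 cost=15
7. q=(25,38) nearest=6 d=28 new=(14,13) → add node 7 parent=6 cost=18
8. q=(26,25) nearest=7 d=12 new=(17,16) → add node 8 parent=7 cost=21
9. q=(22,14) nearest=8 d=5 new=(20,14) → add node 9 parent=8 cost=24
10. q=(9,34) nearest=8 d=18 new=(14,19) → add node 10 parent=8 cost=24
11. q=(18,25) nearest=10 d=6 new=(17,22) → add node 11 parent=10 cost=27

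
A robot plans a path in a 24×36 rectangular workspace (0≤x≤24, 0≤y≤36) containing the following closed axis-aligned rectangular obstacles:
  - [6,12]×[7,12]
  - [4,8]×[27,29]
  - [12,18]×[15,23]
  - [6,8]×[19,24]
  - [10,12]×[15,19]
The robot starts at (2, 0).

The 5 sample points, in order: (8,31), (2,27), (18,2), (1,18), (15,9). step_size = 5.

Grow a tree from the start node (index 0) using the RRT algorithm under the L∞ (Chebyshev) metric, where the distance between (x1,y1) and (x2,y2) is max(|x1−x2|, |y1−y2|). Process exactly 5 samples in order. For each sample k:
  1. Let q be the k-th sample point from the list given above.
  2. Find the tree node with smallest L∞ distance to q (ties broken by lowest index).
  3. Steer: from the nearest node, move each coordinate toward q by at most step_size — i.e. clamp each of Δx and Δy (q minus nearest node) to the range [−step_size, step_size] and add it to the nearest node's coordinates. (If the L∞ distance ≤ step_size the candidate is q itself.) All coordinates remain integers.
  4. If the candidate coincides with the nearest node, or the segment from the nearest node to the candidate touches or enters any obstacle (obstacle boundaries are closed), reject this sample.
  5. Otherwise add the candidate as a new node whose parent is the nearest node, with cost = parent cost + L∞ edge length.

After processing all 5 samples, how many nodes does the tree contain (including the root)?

1. q=(8,31) nearest=0 d=31 new=(7,5) → add node 1 parent=0 cost=5
2. q=(2,27) nearest=1 d=22 new=(2,10) → add node 2 parent=1 cost=10
3. q=(18,2) nearest=1 d=11 new=(12,2) → add node 3 parent=1 cost=10
4. q=(1,18) nearest=2 d=8 new=(1,15) → add node 4 parent=2 cost=15
5. q=(15,9) nearest=3 d=7 new=(15,7) → add node 5 parent=3 cost=15

Node count: 6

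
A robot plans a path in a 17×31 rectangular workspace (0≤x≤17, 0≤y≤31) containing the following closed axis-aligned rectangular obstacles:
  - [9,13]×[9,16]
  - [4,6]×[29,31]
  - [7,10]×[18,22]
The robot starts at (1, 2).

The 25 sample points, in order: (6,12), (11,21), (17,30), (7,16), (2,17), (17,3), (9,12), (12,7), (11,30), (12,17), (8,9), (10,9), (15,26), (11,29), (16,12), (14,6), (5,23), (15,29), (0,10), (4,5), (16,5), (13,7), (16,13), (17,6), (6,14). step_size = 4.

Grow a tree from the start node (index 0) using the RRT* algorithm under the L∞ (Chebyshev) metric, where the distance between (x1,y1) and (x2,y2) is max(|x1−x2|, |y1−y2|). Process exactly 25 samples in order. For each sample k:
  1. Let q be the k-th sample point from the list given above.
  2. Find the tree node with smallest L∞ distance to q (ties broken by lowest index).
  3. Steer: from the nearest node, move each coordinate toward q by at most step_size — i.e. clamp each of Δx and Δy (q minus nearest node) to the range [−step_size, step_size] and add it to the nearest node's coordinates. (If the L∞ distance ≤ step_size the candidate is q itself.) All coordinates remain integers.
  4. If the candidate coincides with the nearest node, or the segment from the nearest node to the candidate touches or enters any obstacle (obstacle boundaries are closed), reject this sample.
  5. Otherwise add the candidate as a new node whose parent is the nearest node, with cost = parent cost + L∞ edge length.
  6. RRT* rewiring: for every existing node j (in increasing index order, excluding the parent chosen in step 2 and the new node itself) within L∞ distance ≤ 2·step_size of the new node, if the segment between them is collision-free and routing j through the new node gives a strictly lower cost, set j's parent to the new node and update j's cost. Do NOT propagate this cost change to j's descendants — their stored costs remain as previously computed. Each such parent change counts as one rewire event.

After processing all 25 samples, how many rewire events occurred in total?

Rewire events: 1

1. q=(6,12) nearest=0 d=10 new=(5,6) → add node 1 parent=0 cost=4
2. q=(11,21) nearest=1 d=15 new=(9,10) → blocked by [9,13]×[9,16], reject
3. q=(17,30) nearest=1 d=24 new=(9,10) → blocked by [9,13]×[9,16], reject
4. q=(7,16) nearest=1 d=10 new=(7,10) → add node 2 parent=1 cost=8
5. q=(2,17) nearest=2 d=7 new=(3,14) → add node 3 parent=2 cost=12
6. q=(17,3) nearest=2 d=10 new=(11,6) → add node 4 parent=2 cost=12
7. q=(9,12) nearest=2 d=2 new=(9,12) → blocked by [9,13]×[9,16], reject
8. q=(12,7) nearest=4 d=1 new=(12,7) → add node 5 parent=4 cost=13
9. q=(11,30) nearest=3 d=16 new=(7,18) → blocked by [7,10]×[18,22], reject
10. q=(12,17) nearest=2 d=7 new=(11,14) → blocked by [9,13]×[9,16], reject
11. q=(8,9) nearest=2 d=1 new=(8,9) → add node 6 parent=2 cost=9
12. q=(10,9) nearest=5 d=2 new=(10,9) → blocked by [9,13]×[9,16], reject
13. q=(15,26) nearest=3 d=12 new=(7,18) → blocked by [7,10]×[18,22], reject
14. q=(11,29) nearest=3 d=15 new=(7,18) → blocked by [7,10]×[18,22], reject
15. q=(16,12) nearest=5 d=5 new=(16,11) → add node 7 parent=5 cost=17
16. q=(14,6) nearest=5 d=2 new=(14,6) → add node 8 parent=5 cost=15
17. q=(5,23) nearest=3 d=9 new=(5,18) → add node 9 parent=3 cost=16
18. q=(15,29) nearest=9 d=11 new=(9,22) → blocked by [7,10]×[18,22], reject
19. q=(0,10) nearest=3 d=4 new=(0,10) → add node 10 parent=3 cost=16
20. q=(4,5) nearest=1 d=1 new=(4,5) → add node 11 parent=1 cost=5; rewire 10→11 (10<16)
21. q=(16,5) nearest=8 d=2 new=(16,5) → add node 12 parent=8 cost=17
22. q=(13,7) nearest=5 d=1 new=(13,7) → add node 13 parent=5 cost=14
23. q=(16,13) nearest=7 d=2 new=(16,13) → add node 14 parent=7 cost=19
24. q=(17,6) nearest=12 d=1 new=(17,6) → add node 15 parent=12 cost=18
25. q=(6,14) nearest=3 d=3 new=(6,14) → add node 16 parent=3 cost=15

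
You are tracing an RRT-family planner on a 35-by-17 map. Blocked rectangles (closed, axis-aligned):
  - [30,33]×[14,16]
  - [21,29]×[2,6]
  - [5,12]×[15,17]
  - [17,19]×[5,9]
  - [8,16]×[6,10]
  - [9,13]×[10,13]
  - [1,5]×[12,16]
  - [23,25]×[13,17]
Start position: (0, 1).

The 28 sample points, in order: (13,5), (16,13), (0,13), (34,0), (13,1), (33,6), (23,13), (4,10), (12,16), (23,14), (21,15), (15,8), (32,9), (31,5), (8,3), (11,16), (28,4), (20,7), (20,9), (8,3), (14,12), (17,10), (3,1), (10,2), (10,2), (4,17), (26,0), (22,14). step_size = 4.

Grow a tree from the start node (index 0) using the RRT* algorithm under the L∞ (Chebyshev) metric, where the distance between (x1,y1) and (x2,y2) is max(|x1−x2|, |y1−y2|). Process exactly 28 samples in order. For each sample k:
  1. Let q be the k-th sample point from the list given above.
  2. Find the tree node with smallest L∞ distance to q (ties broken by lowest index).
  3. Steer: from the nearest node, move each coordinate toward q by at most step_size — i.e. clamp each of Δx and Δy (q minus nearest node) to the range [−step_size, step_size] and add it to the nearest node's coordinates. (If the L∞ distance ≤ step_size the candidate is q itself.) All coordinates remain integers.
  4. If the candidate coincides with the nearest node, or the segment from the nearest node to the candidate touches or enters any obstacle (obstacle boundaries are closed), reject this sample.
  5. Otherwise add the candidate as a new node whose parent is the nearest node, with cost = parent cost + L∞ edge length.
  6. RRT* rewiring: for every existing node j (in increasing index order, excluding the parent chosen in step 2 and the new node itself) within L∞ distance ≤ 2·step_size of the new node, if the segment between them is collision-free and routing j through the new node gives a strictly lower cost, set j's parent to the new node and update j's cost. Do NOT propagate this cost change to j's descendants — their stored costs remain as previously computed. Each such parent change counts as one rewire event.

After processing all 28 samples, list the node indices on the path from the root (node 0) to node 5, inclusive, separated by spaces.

Path: 0 1 3 4 5

1. q=(13,5) nearest=0 d=13 new=(4,5) → add node 1 parent=0 cost=4
2. q=(16,13) nearest=1 d=12 new=(8,9) → blocked by [8,16]×[6,10], reject
3. q=(0,13) nearest=1 d=8 new=(0,9) → add node 2 parent=1 cost=8
4. q=(34,0) nearest=1 d=30 new=(8,1) → add node 3 parent=1 cost=8
5. q=(13,1) nearest=3 d=5 new=(12,1) → add node 4 parent=3 cost=12
6. q=(33,6) nearest=4 d=21 new=(16,5) → add node 5 parent=4 cost=16
7. q=(23,13) nearest=5 d=8 new=(20,9) → blocked by [17,19]×[5,9], reject
8. q=(4,10) nearest=2 d=4 new=(4,10) → add node 6 parent=2 cost=12
9. q=(12,16) nearest=6 d=8 new=(8,14) → add node 7 parent=6 cost=16
10. q=(23,14) nearest=5 d=9 new=(20,9) → blocked by [17,19]×[5,9], reject
11. q=(21,15) nearest=5 d=10 new=(20,9) → blocked by [17,19]×[5,9], reject
12. q=(15,8) nearest=5 d=3 new=(15,8) → blocked by [8,16]×[6,10], reject
13. q=(32,9) nearest=5 d=16 new=(20,9) → blocked by [17,19]×[5,9], reject
14. q=(31,5) nearest=5 d=15 new=(20,5) → blocked by [17,19]×[5,9], reject
15. q=(8,3) nearest=3 d=2 new=(8,3) → add node 8 parent=3 cost=10
16. q=(11,16) nearest=7 d=3 new=(11,16) → blocked by [5,12]×[15,17], reject
17. q=(28,4) nearest=5 d=12 new=(20,4) → add node 9 parent=5 cost=20
18. q=(20,7) nearest=9 d=3 new=(20,7) → add node 10 parent=9 cost=23
19. q=(20,9) nearest=10 d=2 new=(20,9) → add node 11 parent=10 cost=25
20. q=(8,3) nearest=8 d=0 → coincident, reject
21. q=(14,12) nearest=7 d=6 new=(12,12) → blocked by [9,13]×[10,13], reject
22. q=(17,10) nearest=10 d=3 new=(17,10) → blocked by [17,19]×[5,9], reject
23. q=(3,1) nearest=0 d=3 new=(3,1) → add node 12 parent=0 cost=3; rewire 8→12 (8<10)
24. q=(10,2) nearest=3 d=2 new=(10,2) → add node 13 parent=3 cost=10
25. q=(10,2) nearest=13 d=0 → coincident, reject
26. q=(4,17) nearest=7 d=4 new=(4,17) → blocked by [5,12]×[15,17], reject
27. q=(26,0) nearest=9 d=6 new=(24,0) → blocked by [21,29]×[2,6], reject
28. q=(22,14) nearest=11 d=5 new=(22,13) → add node 14 parent=11 cost=29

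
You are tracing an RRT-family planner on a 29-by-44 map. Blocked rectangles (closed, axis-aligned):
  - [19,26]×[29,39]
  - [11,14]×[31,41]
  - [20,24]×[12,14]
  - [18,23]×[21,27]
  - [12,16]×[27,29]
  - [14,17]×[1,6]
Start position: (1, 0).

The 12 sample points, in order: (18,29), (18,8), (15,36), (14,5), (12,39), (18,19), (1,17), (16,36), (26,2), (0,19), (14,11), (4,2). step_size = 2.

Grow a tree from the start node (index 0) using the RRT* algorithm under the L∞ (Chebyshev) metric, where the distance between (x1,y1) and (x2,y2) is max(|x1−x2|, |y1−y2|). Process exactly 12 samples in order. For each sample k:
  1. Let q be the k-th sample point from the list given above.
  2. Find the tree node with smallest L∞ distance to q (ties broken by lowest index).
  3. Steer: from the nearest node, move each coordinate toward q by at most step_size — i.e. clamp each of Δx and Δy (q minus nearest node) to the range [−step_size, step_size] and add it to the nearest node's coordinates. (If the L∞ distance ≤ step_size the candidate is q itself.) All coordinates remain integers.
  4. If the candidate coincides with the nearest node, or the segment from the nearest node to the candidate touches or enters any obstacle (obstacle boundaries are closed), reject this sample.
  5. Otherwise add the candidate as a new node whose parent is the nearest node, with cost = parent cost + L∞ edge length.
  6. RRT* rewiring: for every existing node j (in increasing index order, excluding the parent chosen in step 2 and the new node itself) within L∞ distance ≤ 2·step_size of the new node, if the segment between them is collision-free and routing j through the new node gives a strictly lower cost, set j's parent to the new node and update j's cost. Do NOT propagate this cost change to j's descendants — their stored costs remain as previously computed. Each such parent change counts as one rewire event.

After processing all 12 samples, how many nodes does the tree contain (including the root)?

1. q=(18,29) nearest=0 d=29 new=(3,2) → add node 1 parent=0 cost=2
2. q=(18,8) nearest=1 d=15 new=(5,4) → add node 2 parent=1 cost=4
3. q=(15,36) nearest=2 d=32 new=(7,6) → add node 3 parent=2 cost=6
4. q=(14,5) nearest=3 d=7 new=(9,5) → add node 4 parent=3 cost=8
5. q=(12,39) nearest=3 d=33 new=(9,8) → add node 5 parent=3 cost=8
6. q=(18,19) nearest=5 d=11 new=(11,10) → add node 6 parent=5 cost=10
7. q=(1,17) nearest=5 d=9 new=(7,10) → add node 7 parent=5 cost=10
8. q=(16,36) nearest=6 d=26 new=(13,12) → add node 8 parent=6 cost=12
9. q=(26,2) nearest=8 d=13 new=(15,10) → add node 9 parent=8 cost=14
10. q=(0,19) nearest=7 d=9 new=(5,12) → add node 10 parent=7 cost=12
11. q=(14,11) nearest=8 d=1 new=(14,11) → add node 11 parent=8 cost=13
12. q=(4,2) nearest=1 d=1 new=(4,2) → add node 12 parent=1 cost=3

Node count: 13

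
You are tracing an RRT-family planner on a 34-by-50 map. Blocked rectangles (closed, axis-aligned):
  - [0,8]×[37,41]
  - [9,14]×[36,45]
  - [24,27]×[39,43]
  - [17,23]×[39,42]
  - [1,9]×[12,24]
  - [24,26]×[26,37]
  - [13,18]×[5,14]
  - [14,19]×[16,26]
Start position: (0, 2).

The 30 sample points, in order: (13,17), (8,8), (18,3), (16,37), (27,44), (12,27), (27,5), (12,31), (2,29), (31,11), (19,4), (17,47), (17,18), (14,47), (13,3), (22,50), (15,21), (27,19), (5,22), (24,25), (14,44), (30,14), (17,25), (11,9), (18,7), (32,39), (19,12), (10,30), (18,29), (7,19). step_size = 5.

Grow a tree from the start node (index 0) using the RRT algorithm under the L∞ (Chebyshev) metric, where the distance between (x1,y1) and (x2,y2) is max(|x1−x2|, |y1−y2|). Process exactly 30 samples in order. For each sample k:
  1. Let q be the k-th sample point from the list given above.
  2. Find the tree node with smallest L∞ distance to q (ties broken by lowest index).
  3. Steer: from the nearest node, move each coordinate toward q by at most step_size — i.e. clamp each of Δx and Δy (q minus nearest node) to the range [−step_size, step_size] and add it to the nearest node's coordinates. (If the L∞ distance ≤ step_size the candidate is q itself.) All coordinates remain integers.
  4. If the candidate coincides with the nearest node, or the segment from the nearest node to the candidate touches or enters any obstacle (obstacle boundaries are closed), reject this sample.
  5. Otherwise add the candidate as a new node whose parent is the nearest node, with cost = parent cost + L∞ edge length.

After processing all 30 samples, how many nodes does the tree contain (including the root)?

Node count: 12

1. q=(13,17) nearest=0 d=15 new=(5,7) → add node 1 parent=0 cost=5
2. q=(8,8) nearest=1 d=3 new=(8,8) → add node 2 parent=1 cost=8
3. q=(18,3) nearest=2 d=10 new=(13,3) → add node 3 parent=2 cost=13
4. q=(16,37) nearest=2 d=29 new=(13,13) → blocked by [13,18]×[5,14], reject
5. q=(27,44) nearest=2 d=36 new=(13,13) → blocked by [13,18]×[5,14], reject
6. q=(12,27) nearest=2 d=19 new=(12,13) → add node 4 parent=2 cost=13
7. q=(27,5) nearest=3 d=14 new=(18,5) → blocked by [13,18]×[5,14], reject
8. q=(12,31) nearest=4 d=18 new=(12,18) → add node 5 parent=4 cost=18
9. q=(2,29) nearest=5 d=11 new=(7,23) → blocked by [1,9]×[12,24], reject
10. q=(31,11) nearest=3 d=18 new=(18,8) → blocked by [13,18]×[5,14], reject
11. q=(19,4) nearest=3 d=6 new=(18,4) → add node 6 parent=3 cost=18
12. q=(17,47) nearest=5 d=29 new=(17,23) → blocked by [14,19]×[16,26], reject
13. q=(17,18) nearest=4 d=5 new=(17,18) → blocked by [13,18]×[5,14], reject
14. q=(14,47) nearest=5 d=29 new=(14,23) → blocked by [14,19]×[16,26], reject
15. q=(13,3) nearest=3 d=0 → coincident, reject
16. q=(22,50) nearest=5 d=32 new=(17,23) → blocked by [14,19]×[16,26], reject
17. q=(15,21) nearest=5 d=3 new=(15,21) → blocked by [14,19]×[16,26], reject
18. q=(27,19) nearest=4 d=15 new=(17,18) → blocked by [13,18]×[5,14], reject
19. q=(5,22) nearest=5 d=7 new=(7,22) → blocked by [1,9]×[12,24], reject
20. q=(24,25) nearest=4 d=12 new=(17,18) → blocked by [13,18]×[5,14], reject
21. q=(14,44) nearest=5 d=26 new=(14,23) → blocked by [14,19]×[16,26], reject
22. q=(30,14) nearest=6 d=12 new=(23,9) → add node 7 parent=6 cost=23
23. q=(17,25) nearest=5 d=7 new=(17,23) → blocked by [14,19]×[16,26], reject
24. q=(11,9) nearest=2 d=3 new=(11,9) → add node 8 parent=2 cost=11
25. q=(18,7) nearest=6 d=3 new=(18,7) → blocked by [13,18]×[5,14], reject
26. q=(32,39) nearest=5 d=21 new=(17,23) → blocked by [14,19]×[16,26], reject
27. q=(19,12) nearest=7 d=4 new=(19,12) → add node 9 parent=7 cost=27
28. q=(10,30) nearest=5 d=12 new=(10,23) → add node 10 parent=5 cost=23
29. q=(18,29) nearest=10 d=8 new=(15,28) → add node 11 parent=10 cost=28
30. q=(7,19) nearest=10 d=4 new=(7,19) → blocked by [1,9]×[12,24], reject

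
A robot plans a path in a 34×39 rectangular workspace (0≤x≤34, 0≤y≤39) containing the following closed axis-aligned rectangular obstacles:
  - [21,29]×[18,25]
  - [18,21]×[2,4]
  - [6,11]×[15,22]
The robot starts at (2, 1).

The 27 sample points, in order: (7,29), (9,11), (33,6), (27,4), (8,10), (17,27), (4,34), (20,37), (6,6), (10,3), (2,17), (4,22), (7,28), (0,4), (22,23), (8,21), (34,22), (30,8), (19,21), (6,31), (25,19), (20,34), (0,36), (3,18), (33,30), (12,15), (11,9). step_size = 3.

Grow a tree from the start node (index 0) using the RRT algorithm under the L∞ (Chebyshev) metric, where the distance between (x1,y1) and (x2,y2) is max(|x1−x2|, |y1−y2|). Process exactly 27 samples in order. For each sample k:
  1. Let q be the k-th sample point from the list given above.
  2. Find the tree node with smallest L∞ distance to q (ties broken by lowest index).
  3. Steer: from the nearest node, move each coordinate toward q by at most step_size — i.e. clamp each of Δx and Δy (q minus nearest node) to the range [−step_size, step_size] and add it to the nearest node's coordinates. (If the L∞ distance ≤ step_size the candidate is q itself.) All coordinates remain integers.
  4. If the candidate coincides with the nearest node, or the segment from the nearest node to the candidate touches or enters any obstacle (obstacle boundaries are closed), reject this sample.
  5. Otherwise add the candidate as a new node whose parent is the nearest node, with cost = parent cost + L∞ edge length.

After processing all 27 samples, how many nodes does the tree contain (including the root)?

Node count: 22

1. q=(7,29) nearest=0 d=28 new=(5,4) → add node 1 parent=0 cost=3
2. q=(9,11) nearest=1 d=7 new=(8,7) → add node 2 parent=1 cost=6
3. q=(33,6) nearest=2 d=25 new=(11,6) → add node 3 parent=2 cost=9
4. q=(27,4) nearest=3 d=16 new=(14,4) → add node 4 parent=3 cost=12
5. q=(8,10) nearest=2 d=3 new=(8,10) → add node 5 parent=2 cost=9
6. q=(17,27) nearest=5 d=17 new=(11,13) → add node 6 parent=5 cost=12
7. q=(4,34) nearest=6 d=21 new=(8,16) → blocked by [6,11]×[15,22], reject
8. q=(20,37) nearest=6 d=24 new=(14,16) → add node 7 parent=6 cost=15
9. q=(6,6) nearest=1 d=2 new=(6,6) → add node 8 parent=1 cost=5
10. q=(10,3) nearest=3 d=3 new=(10,3) → add node 9 parent=3 cost=12
11. q=(2,17) nearest=5 d=7 new=(5,13) → add node 10 parent=5 cost=12
12. q=(4,22) nearest=6 d=9 new=(8,16) → blocked by [6,11]×[15,22], reject
13. q=(7,28) nearest=7 d=12 new=(11,19) → blocked by [6,11]×[15,22], reject
14. q=(0,4) nearest=0 d=3 new=(0,4) → add node 11 parent=0 cost=3
15. q=(22,23) nearest=7 d=8 new=(17,19) → add node 12 parent=7 cost=18
16. q=(8,21) nearest=7 d=6 new=(11,19) → blocked by [6,11]×[15,22], reject
17. q=(34,22) nearest=12 d=17 new=(20,22) → add node 13 parent=12 cost=21
18. q=(30,8) nearest=12 d=13 new=(20,16) → add node 14 parent=12 cost=21
19. q=(19,21) nearest=13 d=1 new=(19,21) → add node 15 parent=13 cost=22
20. q=(6,31) nearest=12 d=12 new=(14,22) → add node 16 parent=12 cost=21
21. q=(25,19) nearest=13 d=5 new=(23,19) → blocked by [21,29]×[18,25], reject
22. q=(20,34) nearest=13 d=12 new=(20,25) → add node 17 parent=13 cost=24
23. q=(0,36) nearest=16 d=14 new=(11,25) → add node 18 parent=16 cost=24
24. q=(3,18) nearest=10 d=5 new=(3,16) → add node 19 parent=10 cost=15
25. q=(33,30) nearest=13 d=13 new=(23,25) → blocked by [21,29]×[18,25], reject
26. q=(12,15) nearest=6 d=2 new=(12,15) → add node 20 parent=6 cost=14
27. q=(11,9) nearest=2 d=3 new=(11,9) → add node 21 parent=2 cost=9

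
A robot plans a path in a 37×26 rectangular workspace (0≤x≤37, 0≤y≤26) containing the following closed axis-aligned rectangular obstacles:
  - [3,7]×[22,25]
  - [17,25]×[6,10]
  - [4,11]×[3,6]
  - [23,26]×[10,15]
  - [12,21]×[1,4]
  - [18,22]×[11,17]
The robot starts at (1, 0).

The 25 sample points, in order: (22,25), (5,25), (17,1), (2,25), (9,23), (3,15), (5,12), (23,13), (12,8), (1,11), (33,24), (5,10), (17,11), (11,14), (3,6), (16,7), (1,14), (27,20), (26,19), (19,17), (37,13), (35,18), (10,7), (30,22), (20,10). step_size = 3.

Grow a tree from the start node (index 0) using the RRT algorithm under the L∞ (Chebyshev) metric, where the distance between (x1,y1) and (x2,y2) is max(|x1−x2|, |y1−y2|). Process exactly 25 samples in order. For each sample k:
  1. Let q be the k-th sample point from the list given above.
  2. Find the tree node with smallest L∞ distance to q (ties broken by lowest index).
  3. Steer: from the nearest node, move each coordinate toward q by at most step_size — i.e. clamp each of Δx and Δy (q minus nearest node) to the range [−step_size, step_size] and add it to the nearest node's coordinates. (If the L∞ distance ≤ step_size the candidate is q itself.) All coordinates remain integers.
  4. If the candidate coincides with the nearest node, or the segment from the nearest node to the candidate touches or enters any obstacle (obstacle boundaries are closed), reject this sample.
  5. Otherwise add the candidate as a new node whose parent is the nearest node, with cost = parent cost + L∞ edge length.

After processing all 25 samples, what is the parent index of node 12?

1. q=(22,25) nearest=0 d=25 new=(4,3) → blocked by [4,11]×[3,6], reject
2. q=(5,25) nearest=0 d=25 new=(4,3) → blocked by [4,11]×[3,6], reject
3. q=(17,1) nearest=0 d=16 new=(4,1) → add node 1 parent=0 cost=3
4. q=(2,25) nearest=1 d=24 new=(2,4) → add node 2 parent=1 cost=6
5. q=(9,23) nearest=2 d=19 new=(5,7) → blocked by [4,11]×[3,6], reject
6. q=(3,15) nearest=2 d=11 new=(3,7) → add node 3 parent=2 cost=9
7. q=(5,12) nearest=3 d=5 new=(5,10) → add node 4 parent=3 cost=12
8. q=(23,13) nearest=4 d=18 new=(8,13) → add node 5 parent=4 cost=15
9. q=(12,8) nearest=5 d=5 new=(11,10) → add node 6 parent=5 cost=18
10. q=(1,11) nearest=3 d=4 new=(1,10) → add node 7 parent=3 cost=12
11. q=(33,24) nearest=6 d=22 new=(14,13) → add node 8 parent=6 cost=21
12. q=(5,10) nearest=4 d=0 → coincident, reject
13. q=(17,11) nearest=8 d=3 new=(17,11) → add node 9 parent=8 cost=24
14. q=(11,14) nearest=5 d=3 new=(11,14) → add node 10 parent=5 cost=18
15. q=(3,6) nearest=3 d=1 new=(3,6) → add node 11 parent=3 cost=10
16. q=(16,7) nearest=9 d=4 new=(16,8) → add node 12 parent=9 cost=27
17. q=(1,14) nearest=4 d=4 new=(2,13) → add node 13 parent=4 cost=15
18. q=(27,20) nearest=9 d=10 new=(20,14) → blocked by [18,22]×[11,17], reject
19. q=(26,19) nearest=9 d=9 new=(20,14) → blocked by [18,22]×[11,17], reject
20. q=(19,17) nearest=8 d=5 new=(17,16) → add node 14 parent=8 cost=24
21. q=(37,13) nearest=9 d=20 new=(20,13) → blocked by [18,22]×[11,17], reject
22. q=(35,18) nearest=9 d=18 new=(20,14) → blocked by [18,22]×[11,17], reject
23. q=(10,7) nearest=6 d=3 new=(10,7) → add node 15 parent=6 cost=21
24. q=(30,22) nearest=9 d=13 new=(20,14) → blocked by [18,22]×[11,17], reject
25. q=(20,10) nearest=9 d=3 new=(20,10) → blocked by [17,25]×[6,10], reject

Parent of node 12: 9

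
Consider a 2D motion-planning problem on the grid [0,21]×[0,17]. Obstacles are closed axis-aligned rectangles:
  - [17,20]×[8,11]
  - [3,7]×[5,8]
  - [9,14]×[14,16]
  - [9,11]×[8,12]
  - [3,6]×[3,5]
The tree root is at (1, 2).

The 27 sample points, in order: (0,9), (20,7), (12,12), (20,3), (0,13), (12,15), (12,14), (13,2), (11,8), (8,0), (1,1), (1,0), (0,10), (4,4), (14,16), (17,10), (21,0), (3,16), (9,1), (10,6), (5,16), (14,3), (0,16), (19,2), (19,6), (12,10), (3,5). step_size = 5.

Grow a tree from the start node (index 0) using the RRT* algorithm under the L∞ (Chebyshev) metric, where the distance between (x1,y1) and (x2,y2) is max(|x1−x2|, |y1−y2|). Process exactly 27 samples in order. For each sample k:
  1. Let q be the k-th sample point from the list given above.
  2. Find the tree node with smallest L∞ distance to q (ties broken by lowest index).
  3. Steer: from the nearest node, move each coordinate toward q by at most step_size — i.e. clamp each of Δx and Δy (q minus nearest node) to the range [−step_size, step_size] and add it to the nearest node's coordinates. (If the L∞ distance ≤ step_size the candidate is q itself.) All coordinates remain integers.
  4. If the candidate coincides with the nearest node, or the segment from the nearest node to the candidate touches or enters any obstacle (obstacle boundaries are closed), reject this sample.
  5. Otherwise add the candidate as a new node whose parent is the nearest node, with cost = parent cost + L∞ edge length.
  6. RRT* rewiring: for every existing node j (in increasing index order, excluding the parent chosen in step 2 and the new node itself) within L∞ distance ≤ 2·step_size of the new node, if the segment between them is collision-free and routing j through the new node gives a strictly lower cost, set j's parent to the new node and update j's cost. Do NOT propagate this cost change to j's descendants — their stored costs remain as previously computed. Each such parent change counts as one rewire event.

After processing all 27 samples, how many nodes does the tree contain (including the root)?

Node count: 18

1. q=(0,9) nearest=0 d=7 new=(0,7) → add node 1 parent=0 cost=5
2. q=(20,7) nearest=0 d=19 new=(6,7) → blocked by [3,7]×[5,8], reject
3. q=(12,12) nearest=0 d=11 new=(6,7) → blocked by [3,7]×[5,8], reject
4. q=(20,3) nearest=0 d=19 new=(6,3) → blocked by [3,6]×[3,5], reject
5. q=(0,13) nearest=1 d=6 new=(0,12) → add node 2 parent=1 cost=10
6. q=(12,15) nearest=1 d=12 new=(5,12) → add node 3 parent=1 cost=10
7. q=(12,14) nearest=3 d=7 new=(10,14) → blocked by [9,14]×[14,16], reject
8. q=(13,2) nearest=3 d=10 new=(10,7) → blocked by [9,11]×[8,12], reject
9. q=(11,8) nearest=3 d=6 new=(10,8) → blocked by [9,11]×[8,12], reject
10. q=(8,0) nearest=0 d=7 new=(6,0) → add node 4 parent=0 cost=5
11. q=(1,1) nearest=0 d=1 new=(1,1) → add node 5 parent=0 cost=1
12. q=(1,0) nearest=5 d=1 new=(1,0) → add node 6 parent=5 cost=2
13. q=(0,10) nearest=2 d=2 new=(0,10) → add node 7 parent=2 cost=12
14. q=(4,4) nearest=0 d=3 new=(4,4) → blocked by [3,6]×[3,5], reject
15. q=(14,16) nearest=3 d=9 new=(10,16) → blocked by [9,14]×[14,16], reject
16. q=(17,10) nearest=4 d=11 new=(11,5) → add node 8 parent=4 cost=10
17. q=(21,0) nearest=8 d=10 new=(16,0) → add node 9 parent=8 cost=15
18. q=(3,16) nearest=2 d=4 new=(3,16) → add node 10 parent=2 cost=14
19. q=(9,1) nearest=4 d=3 new=(9,1) → add node 11 parent=4 cost=8
20. q=(10,6) nearest=8 d=1 new=(10,6) → add node 12 parent=8 cost=11
21. q=(5,16) nearest=10 d=2 new=(5,16) → add node 13 parent=10 cost=16
22. q=(14,3) nearest=8 d=3 new=(14,3) → add node 14 parent=8 cost=13
23. q=(0,16) nearest=10 d=3 new=(0,16) → add node 15 parent=10 cost=17
24. q=(19,2) nearest=9 d=3 new=(19,2) → add node 16 parent=9 cost=18
25. q=(19,6) nearest=16 d=4 new=(19,6) → add node 17 parent=16 cost=22
26. q=(12,10) nearest=12 d=4 new=(12,10) → blocked by [9,11]×[8,12], reject
27. q=(3,5) nearest=0 d=3 new=(3,5) → blocked by [3,7]×[5,8], reject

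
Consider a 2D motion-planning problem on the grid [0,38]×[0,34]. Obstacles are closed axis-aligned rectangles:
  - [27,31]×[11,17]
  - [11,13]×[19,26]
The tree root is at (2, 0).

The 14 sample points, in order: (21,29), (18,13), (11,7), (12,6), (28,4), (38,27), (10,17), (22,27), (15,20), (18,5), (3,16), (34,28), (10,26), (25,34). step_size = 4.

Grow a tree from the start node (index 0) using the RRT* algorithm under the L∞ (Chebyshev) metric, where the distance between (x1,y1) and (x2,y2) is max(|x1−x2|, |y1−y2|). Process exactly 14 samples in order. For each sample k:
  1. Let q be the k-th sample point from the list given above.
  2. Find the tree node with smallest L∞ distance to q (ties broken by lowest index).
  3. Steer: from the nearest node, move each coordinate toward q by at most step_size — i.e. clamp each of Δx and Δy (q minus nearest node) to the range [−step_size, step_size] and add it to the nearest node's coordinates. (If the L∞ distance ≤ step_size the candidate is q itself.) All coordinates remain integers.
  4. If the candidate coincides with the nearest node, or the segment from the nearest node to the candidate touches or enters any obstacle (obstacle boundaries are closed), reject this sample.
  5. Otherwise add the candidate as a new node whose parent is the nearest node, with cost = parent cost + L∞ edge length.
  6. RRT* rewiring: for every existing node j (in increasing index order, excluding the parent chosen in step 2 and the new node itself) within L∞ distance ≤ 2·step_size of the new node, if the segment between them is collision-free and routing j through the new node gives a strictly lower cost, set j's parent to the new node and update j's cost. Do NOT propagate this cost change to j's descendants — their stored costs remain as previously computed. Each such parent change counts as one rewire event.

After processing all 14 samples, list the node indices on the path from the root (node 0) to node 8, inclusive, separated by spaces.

Path: 0 1 2 7 8

1. q=(21,29) nearest=0 d=29 new=(6,4) → add node 1 parent=0 cost=4
2. q=(18,13) nearest=1 d=12 new=(10,8) → add node 2 parent=1 cost=8
3. q=(11,7) nearest=2 d=1 new=(11,7) → add node 3 parent=2 cost=9
4. q=(12,6) nearest=3 d=1 new=(12,6) → add node 4 parent=3 cost=10
5. q=(28,4) nearest=4 d=16 new=(16,4) → add node 5 parent=4 cost=14
6. q=(38,27) nearest=5 d=23 new=(20,8) → add node 6 parent=5 cost=18
7. q=(10,17) nearest=2 d=9 new=(10,12) → add node 7 parent=2 cost=12
8. q=(22,27) nearest=7 d=15 new=(14,16) → add node 8 parent=7 cost=16
9. q=(15,20) nearest=8 d=4 new=(15,20) → add node 9 parent=8 cost=20
10. q=(18,5) nearest=5 d=2 new=(18,5) → add node 10 parent=5 cost=16
11. q=(3,16) nearest=7 d=7 new=(6,16) → add node 11 parent=7 cost=16
12. q=(34,28) nearest=9 d=19 new=(19,24) → add node 12 parent=9 cost=24
13. q=(10,26) nearest=9 d=6 new=(11,24) → blocked by [11,13]×[19,26], reject
14. q=(25,34) nearest=12 d=10 new=(23,28) → add node 13 parent=12 cost=28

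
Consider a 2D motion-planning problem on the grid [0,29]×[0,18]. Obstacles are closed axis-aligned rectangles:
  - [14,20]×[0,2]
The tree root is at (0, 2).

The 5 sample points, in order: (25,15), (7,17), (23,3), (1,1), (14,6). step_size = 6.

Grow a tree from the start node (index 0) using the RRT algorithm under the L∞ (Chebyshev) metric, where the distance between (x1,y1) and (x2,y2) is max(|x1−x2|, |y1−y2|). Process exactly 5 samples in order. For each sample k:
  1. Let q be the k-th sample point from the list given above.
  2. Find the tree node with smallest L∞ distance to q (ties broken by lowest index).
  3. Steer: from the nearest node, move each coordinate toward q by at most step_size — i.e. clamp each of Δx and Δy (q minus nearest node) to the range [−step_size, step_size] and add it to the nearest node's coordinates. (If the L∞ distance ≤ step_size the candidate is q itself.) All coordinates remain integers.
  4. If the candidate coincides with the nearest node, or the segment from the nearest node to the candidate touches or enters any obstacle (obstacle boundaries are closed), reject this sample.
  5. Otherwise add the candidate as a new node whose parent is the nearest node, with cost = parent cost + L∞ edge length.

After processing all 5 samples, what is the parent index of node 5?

Parent of node 5: 3

1. q=(25,15) nearest=0 d=25 new=(6,8) → add node 1 parent=0 cost=6
2. q=(7,17) nearest=1 d=9 new=(7,14) → add node 2 parent=1 cost=12
3. q=(23,3) nearest=2 d=16 new=(13,8) → add node 3 parent=2 cost=18
4. q=(1,1) nearest=0 d=1 new=(1,1) → add node 4 parent=0 cost=1
5. q=(14,6) nearest=3 d=2 new=(14,6) → add node 5 parent=3 cost=20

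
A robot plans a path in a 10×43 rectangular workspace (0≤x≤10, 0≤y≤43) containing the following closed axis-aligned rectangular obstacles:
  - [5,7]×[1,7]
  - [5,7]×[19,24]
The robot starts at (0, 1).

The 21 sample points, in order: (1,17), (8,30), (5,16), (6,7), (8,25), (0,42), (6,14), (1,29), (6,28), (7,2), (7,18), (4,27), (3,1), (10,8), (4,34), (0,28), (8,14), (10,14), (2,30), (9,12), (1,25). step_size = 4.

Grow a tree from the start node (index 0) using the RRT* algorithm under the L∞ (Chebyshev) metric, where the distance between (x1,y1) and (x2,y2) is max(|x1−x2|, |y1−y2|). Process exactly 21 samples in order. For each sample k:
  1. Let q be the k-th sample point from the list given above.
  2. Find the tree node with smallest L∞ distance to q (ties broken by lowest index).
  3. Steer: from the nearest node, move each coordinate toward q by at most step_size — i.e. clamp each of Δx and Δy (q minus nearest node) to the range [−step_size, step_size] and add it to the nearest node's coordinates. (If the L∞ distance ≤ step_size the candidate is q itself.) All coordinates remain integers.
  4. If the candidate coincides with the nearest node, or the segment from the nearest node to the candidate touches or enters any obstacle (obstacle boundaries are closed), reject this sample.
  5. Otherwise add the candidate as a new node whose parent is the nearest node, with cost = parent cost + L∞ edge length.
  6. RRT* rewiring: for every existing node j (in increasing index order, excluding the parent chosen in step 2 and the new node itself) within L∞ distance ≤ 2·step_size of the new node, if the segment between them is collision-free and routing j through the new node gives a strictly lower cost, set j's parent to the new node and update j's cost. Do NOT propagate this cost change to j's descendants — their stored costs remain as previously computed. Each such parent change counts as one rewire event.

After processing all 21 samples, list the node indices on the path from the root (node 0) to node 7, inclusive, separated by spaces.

Path: 0 7

1. q=(1,17) nearest=0 d=16 new=(1,5) → add node 1 parent=0 cost=4
2. q=(8,30) nearest=1 d=25 new=(5,9) → add node 2 parent=1 cost=8
3. q=(5,16) nearest=2 d=7 new=(5,13) → add node 3 parent=2 cost=12
4. q=(6,7) nearest=2 d=2 new=(6,7) → blocked by [5,7]×[1,7], reject
5. q=(8,25) nearest=3 d=12 new=(8,17) → add node 4 parent=3 cost=16
6. q=(0,42) nearest=4 d=25 new=(4,21) → blocked by [5,7]×[19,24], reject
7. q=(6,14) nearest=3 d=1 new=(6,14) → add node 5 parent=3 cost=13
8. q=(1,29) nearest=4 d=12 new=(4,21) → blocked by [5,7]×[19,24], reject
9. q=(6,28) nearest=4 d=11 new=(6,21) → blocked by [5,7]×[19,24], reject
10. q=(7,2) nearest=1 d=6 new=(5,2) → blocked by [5,7]×[1,7], reject
11. q=(7,18) nearest=4 d=1 new=(7,18) → add node 6 parent=4 cost=17
12. q=(4,27) nearest=6 d=9 new=(4,22) → blocked by [5,7]×[19,24], reject
13. q=(3,1) nearest=0 d=3 new=(3,1) → add node 7 parent=0 cost=3
14. q=(10,8) nearest=2 d=5 new=(9,8) → add node 8 parent=2 cost=12
15. q=(4,34) nearest=6 d=16 new=(4,22) → blocked by [5,7]×[19,24], reject
16. q=(0,28) nearest=6 d=10 new=(3,22) → blocked by [5,7]×[19,24], reject
17. q=(8,14) nearest=5 d=2 new=(8,14) → add node 9 parent=5 cost=15
18. q=(10,14) nearest=9 d=2 new=(10,14) → add node 10 parent=9 cost=17
19. q=(2,30) nearest=6 d=12 new=(3,22) → blocked by [5,7]×[19,24], reject
20. q=(9,12) nearest=9 d=2 new=(9,12) → add node 11 parent=9 cost=17
21. q=(1,25) nearest=6 d=7 new=(3,22) → blocked by [5,7]×[19,24], reject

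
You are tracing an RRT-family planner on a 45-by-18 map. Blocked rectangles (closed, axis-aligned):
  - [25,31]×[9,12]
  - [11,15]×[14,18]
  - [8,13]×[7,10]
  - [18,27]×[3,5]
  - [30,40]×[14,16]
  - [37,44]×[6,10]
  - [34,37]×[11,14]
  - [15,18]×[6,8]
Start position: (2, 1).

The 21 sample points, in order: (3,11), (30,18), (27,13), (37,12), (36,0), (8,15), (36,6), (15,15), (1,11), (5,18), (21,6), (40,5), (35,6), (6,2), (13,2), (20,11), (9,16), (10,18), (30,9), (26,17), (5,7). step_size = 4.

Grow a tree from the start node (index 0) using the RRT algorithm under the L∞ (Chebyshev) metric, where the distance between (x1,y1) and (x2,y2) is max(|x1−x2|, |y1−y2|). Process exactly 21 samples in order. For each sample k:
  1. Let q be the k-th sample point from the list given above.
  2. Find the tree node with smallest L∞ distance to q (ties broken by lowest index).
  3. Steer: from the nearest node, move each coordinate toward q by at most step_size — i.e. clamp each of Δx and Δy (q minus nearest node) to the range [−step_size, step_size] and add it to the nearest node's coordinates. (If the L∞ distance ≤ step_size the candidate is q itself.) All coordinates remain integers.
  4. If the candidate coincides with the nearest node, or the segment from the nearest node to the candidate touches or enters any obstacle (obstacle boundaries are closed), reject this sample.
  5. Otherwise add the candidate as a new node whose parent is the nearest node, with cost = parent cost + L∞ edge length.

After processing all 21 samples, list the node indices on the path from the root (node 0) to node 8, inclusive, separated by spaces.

Path: 0 1 2 3 8

1. q=(3,11) nearest=0 d=10 new=(3,5) → add node 1 parent=0 cost=4
2. q=(30,18) nearest=1 d=27 new=(7,9) → add node 2 parent=1 cost=8
3. q=(27,13) nearest=2 d=20 new=(11,13) → blocked by [8,13]×[7,10], reject
4. q=(37,12) nearest=2 d=30 new=(11,12) → blocked by [8,13]×[7,10], reject
5. q=(36,0) nearest=2 d=29 new=(11,5) → blocked by [8,13]×[7,10], reject
6. q=(8,15) nearest=2 d=6 new=(8,13) → add node 3 parent=2 cost=12
7. q=(36,6) nearest=3 d=28 new=(12,9) → blocked by [8,13]×[7,10], reject
8. q=(15,15) nearest=3 d=7 new=(12,15) → blocked by [11,15]×[14,18], reject
9. q=(1,11) nearest=1 d=6 new=(1,9) → add node 4 parent=1 cost=8
10. q=(5,18) nearest=3 d=5 new=(5,17) → add node 5 parent=3 cost=16
11. q=(21,6) nearest=3 d=13 new=(12,9) → blocked by [8,13]×[7,10], reject
12. q=(40,5) nearest=3 d=32 new=(12,9) → blocked by [8,13]×[7,10], reject
13. q=(35,6) nearest=3 d=27 new=(12,9) → blocked by [8,13]×[7,10], reject
14. q=(6,2) nearest=1 d=3 new=(6,2) → add node 6 parent=1 cost=7
15. q=(13,2) nearest=2 d=7 new=(11,5) → blocked by [8,13]×[7,10], reject
16. q=(20,11) nearest=3 d=12 new=(12,11) → add node 7 parent=3 cost=16
17. q=(9,16) nearest=3 d=3 new=(9,16) → add node 8 parent=3 cost=15
18. q=(10,18) nearest=8 d=2 new=(10,18) → add node 9 parent=8 cost=17
19. q=(30,9) nearest=7 d=18 new=(16,9) → add node 10 parent=7 cost=20
20. q=(26,17) nearest=10 d=10 new=(20,13) → add node 11 parent=10 cost=24
21. q=(5,7) nearest=1 d=2 new=(5,7) → add node 12 parent=1 cost=6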